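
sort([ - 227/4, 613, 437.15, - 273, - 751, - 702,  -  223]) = [ - 751, - 702, - 273, - 223,-227/4,437.15, 613]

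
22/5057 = 22/5057 = 0.00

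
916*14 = 12824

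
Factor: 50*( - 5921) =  - 2^1 * 5^2  *31^1*191^1  =  - 296050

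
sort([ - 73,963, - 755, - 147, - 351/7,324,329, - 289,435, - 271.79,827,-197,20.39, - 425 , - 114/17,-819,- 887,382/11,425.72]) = [  -  887, - 819, - 755, - 425, - 289, - 271.79,  -  197, - 147, - 73,-351/7, - 114/17,20.39,382/11, 324,329,425.72 , 435,827,963] 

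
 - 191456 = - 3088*62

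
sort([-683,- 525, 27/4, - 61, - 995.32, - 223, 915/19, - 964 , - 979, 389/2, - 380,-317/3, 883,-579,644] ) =[ - 995.32 , - 979, - 964, - 683, -579, - 525, - 380,- 223, - 317/3,-61, 27/4,915/19,389/2, 644 , 883 ]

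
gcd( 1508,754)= 754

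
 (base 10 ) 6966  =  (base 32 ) 6PM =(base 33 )6d3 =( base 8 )15466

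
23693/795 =23693/795 = 29.80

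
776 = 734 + 42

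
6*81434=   488604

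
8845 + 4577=13422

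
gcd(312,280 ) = 8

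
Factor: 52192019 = 11^2*431339^1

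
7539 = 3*2513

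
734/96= 7 + 31/48 = 7.65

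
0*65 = 0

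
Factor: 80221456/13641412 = 2^2*7^1*17^(-1)*167^1*4289^1*200609^(  -  1)= 20055364/3410353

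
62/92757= 62/92757= 0.00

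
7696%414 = 244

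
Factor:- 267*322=  -  2^1*3^1*7^1 * 23^1*89^1 = -85974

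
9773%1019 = 602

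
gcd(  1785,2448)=51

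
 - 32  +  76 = 44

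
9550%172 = 90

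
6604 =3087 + 3517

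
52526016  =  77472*678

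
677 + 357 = 1034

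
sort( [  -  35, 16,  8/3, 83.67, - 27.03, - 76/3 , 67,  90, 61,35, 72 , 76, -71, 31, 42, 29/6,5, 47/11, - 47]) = [  -  71, - 47, - 35,-27.03, - 76/3,8/3,47/11, 29/6,5, 16, 31,  35,42, 61,67, 72, 76,83.67, 90 ]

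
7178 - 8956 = -1778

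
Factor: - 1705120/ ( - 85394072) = 213140/10674259 = 2^2*5^1 * 677^(  -  1)*10657^1*15767^( - 1)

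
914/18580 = 457/9290 = 0.05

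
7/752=7/752 = 0.01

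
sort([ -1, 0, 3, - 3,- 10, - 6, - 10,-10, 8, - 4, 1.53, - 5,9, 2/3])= [ - 10 , - 10, - 10, - 6, - 5, - 4, - 3, - 1, 0,2/3,1.53, 3, 8,9 ] 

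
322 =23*14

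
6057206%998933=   63608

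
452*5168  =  2335936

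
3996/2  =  1998=1998.00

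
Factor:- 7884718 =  - 2^1 * 3942359^1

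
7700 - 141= 7559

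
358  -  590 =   -  232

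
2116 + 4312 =6428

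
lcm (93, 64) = 5952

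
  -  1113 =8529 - 9642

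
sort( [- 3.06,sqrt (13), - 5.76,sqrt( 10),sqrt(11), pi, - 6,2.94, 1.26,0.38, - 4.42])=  [ - 6, -5.76, - 4.42  , - 3.06  ,  0.38, 1.26,  2.94,pi , sqrt (10), sqrt( 11),  sqrt(13)]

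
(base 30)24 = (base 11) 59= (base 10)64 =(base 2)1000000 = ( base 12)54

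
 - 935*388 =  - 362780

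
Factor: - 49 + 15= - 2^1*17^1 = - 34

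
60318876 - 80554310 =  - 20235434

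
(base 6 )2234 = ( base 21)141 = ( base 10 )526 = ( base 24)LM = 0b1000001110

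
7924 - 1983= 5941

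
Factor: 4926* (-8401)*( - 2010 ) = 2^2*3^2*5^1* 31^1*67^1*271^1  *821^1 = 83180485260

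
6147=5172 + 975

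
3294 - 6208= - 2914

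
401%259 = 142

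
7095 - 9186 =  - 2091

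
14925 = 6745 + 8180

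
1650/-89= -19+41/89 = -18.54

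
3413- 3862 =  - 449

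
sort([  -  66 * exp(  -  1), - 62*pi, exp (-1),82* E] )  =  [ - 62*pi,- 66*exp(  -  1), exp( - 1),82*E]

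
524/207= 2 + 110/207 = 2.53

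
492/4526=246/2263 =0.11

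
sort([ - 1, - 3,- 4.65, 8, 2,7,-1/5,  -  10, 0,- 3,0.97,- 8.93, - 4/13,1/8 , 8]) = [-10, - 8.93,- 4.65,-3, - 3, - 1, - 4/13, -1/5,0, 1/8, 0.97, 2,  7,8,8 ] 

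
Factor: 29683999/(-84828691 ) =-17^( - 1)*271^( - 1)* 967^1*18413^( - 1) * 30697^1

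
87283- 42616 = 44667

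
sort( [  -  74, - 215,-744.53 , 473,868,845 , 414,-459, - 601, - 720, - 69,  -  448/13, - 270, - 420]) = [  -  744.53,  -  720, - 601, - 459, - 420,-270,- 215, - 74, - 69, - 448/13, 414, 473,845 , 868 ] 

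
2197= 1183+1014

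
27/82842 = 9/27614 = 0.00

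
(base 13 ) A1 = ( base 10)131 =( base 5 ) 1011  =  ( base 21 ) 65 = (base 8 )203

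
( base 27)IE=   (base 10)500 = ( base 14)27a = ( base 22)10g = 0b111110100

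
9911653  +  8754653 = 18666306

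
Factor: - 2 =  - 2^1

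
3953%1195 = 368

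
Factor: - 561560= - 2^3*5^1* 101^1*139^1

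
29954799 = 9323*3213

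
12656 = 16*791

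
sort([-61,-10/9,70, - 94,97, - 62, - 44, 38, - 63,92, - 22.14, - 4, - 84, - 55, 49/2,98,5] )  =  [ - 94, - 84,- 63, - 62, - 61, - 55, - 44,-22.14,- 4, - 10/9,5,49/2,38,  70,  92,97, 98]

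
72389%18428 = 17105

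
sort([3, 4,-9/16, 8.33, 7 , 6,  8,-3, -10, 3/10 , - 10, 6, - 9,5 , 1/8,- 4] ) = [  -  10, - 10,-9, - 4, - 3,- 9/16,  1/8, 3/10, 3 , 4, 5, 6,6, 7, 8, 8.33] 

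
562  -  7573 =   -  7011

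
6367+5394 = 11761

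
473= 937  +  - 464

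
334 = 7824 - 7490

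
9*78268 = 704412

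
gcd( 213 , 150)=3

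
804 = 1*804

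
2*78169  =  156338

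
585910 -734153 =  -148243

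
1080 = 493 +587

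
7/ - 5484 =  - 1+5477/5484 = - 0.00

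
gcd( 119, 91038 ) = 1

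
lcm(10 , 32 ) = 160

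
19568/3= 6522+2/3 = 6522.67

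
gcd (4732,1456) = 364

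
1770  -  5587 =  - 3817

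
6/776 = 3/388= 0.01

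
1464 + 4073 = 5537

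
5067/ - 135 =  -38 + 7/15 = -37.53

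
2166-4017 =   -  1851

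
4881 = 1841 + 3040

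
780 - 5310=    - 4530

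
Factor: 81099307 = 2287^1*35461^1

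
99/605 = 9/55 = 0.16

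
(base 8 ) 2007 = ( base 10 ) 1031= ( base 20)2BB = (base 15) 48B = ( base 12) 71B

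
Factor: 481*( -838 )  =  -2^1*13^1*37^1*419^1= -  403078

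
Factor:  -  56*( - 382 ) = 2^4*7^1*191^1 = 21392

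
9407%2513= 1868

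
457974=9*50886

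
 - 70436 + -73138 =- 143574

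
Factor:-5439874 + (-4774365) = - 7^1 * 1459177^1 = -10214239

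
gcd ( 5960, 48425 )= 745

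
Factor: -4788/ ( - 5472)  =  7/8 =2^( - 3 )*7^1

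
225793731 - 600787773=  - 374994042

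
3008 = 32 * 94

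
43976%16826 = 10324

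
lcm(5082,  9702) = 106722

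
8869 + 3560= 12429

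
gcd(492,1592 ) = 4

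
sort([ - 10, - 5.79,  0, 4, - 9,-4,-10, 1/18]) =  [-10 ,-10, - 9, - 5.79 , - 4, 0 , 1/18,4 ]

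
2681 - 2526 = 155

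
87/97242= 29/32414 = 0.00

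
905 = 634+271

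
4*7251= 29004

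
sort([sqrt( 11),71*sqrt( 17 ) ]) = [sqrt(11 ),71 * sqrt( 17) ] 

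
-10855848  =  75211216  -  86067064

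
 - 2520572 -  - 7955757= 5435185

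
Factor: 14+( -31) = - 17^1  =  -17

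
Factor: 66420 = 2^2*3^4 * 5^1*41^1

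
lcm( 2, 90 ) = 90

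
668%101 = 62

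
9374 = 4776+4598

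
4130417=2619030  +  1511387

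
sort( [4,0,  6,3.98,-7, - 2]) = [ - 7,-2, 0,3.98, 4,6 ]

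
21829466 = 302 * 72283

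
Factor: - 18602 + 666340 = 647738 = 2^1*7^1*13^1*3559^1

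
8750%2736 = 542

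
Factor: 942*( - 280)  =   - 2^4*3^1*5^1*7^1*157^1= -263760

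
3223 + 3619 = 6842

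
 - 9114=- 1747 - 7367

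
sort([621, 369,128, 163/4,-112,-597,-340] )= [ - 597,  -  340  ,  -  112, 163/4, 128, 369,621]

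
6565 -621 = 5944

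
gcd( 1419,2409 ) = 33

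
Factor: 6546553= 13^2 * 38737^1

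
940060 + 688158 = 1628218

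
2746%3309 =2746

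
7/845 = 7/845 =0.01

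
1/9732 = 1/9732= 0.00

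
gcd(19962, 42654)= 6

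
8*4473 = 35784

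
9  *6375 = 57375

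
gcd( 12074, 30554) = 2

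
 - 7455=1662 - 9117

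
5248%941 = 543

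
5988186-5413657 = 574529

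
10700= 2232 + 8468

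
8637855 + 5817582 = 14455437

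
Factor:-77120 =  - 2^6 * 5^1 * 241^1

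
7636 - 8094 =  - 458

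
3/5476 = 3/5476 = 0.00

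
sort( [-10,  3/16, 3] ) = [-10, 3/16,3]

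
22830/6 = 3805 = 3805.00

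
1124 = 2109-985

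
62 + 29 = 91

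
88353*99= 8746947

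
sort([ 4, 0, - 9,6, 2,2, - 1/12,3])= [ - 9, -1/12,0, 2, 2,3, 4,6 ]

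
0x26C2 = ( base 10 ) 9922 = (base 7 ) 40633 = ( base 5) 304142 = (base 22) KB0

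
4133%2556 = 1577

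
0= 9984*0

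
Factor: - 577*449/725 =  - 259073/725 = -  5^( - 2) * 29^(- 1 ) * 449^1*577^1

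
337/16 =337/16 =21.06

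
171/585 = 19/65 = 0.29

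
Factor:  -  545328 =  - 2^4 * 3^2*7^1 * 541^1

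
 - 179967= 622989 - 802956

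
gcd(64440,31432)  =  8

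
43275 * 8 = 346200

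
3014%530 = 364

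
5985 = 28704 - 22719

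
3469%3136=333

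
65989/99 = 5999/9 = 666.56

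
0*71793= 0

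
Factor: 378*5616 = 2122848 = 2^5 *3^6*7^1*13^1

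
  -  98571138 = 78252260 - 176823398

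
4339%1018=267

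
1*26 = 26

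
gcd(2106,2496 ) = 78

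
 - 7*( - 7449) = 52143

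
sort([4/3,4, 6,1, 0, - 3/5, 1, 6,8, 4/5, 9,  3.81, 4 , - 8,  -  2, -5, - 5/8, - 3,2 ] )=[ - 8, - 5, - 3,  -  2,  -  5/8, -3/5,0,4/5, 1 , 1,4/3 , 2, 3.81 , 4, 4, 6, 6 , 8,9 ] 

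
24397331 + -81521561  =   - 57124230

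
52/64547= 52/64547=0.00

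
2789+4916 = 7705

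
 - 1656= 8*(-207 ) 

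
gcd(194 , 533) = 1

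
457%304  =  153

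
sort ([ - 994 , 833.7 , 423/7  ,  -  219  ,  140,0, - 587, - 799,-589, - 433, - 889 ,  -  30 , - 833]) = [ - 994 , - 889 ,- 833,-799, - 589,- 587 , - 433, - 219 ,  -  30, 0, 423/7, 140, 833.7]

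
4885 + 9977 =14862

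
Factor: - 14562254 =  - 2^1*7^1*1040161^1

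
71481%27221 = 17039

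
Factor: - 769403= -17^1*45259^1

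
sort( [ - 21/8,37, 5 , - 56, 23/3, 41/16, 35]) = [ - 56, - 21/8,41/16, 5, 23/3, 35,  37]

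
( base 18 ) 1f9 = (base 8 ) 1133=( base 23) 135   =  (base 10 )603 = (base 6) 2443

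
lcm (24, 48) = 48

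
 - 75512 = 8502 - 84014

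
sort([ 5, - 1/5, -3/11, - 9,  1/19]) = [ - 9, - 3/11,  -  1/5, 1/19,5 ]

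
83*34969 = 2902427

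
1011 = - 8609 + 9620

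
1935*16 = 30960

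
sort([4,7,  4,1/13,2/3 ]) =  [1/13,2/3, 4, 4 , 7] 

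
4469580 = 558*8010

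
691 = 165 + 526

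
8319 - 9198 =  - 879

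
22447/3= 22447/3 = 7482.33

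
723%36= 3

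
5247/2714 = 1 + 2533/2714=1.93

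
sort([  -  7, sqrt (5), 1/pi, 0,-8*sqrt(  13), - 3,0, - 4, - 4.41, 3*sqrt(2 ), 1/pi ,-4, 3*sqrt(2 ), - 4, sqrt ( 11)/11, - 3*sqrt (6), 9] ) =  [-8*sqrt( 13),-3 * sqrt( 6 ), - 7, - 4.41,-4, - 4,-4, - 3,  0,0 , sqrt(11 ) /11, 1/pi, 1/pi , sqrt(5),3*sqrt( 2),  3*sqrt ( 2), 9]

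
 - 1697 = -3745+2048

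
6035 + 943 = 6978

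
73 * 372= 27156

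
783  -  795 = -12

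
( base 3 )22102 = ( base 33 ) 6t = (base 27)8B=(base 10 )227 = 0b11100011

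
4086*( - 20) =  - 81720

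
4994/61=4994/61 = 81.87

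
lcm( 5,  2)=10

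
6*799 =4794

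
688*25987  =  17879056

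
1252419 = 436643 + 815776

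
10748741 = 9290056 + 1458685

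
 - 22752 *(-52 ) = 1183104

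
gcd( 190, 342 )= 38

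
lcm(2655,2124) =10620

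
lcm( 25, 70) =350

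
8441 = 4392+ 4049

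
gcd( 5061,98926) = 1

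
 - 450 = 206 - 656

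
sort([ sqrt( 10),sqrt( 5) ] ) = [ sqrt( 5 ), sqrt( 10) ] 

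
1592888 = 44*36202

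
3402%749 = 406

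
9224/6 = 4612/3= 1537.33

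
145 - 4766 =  - 4621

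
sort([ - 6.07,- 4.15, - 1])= [ - 6.07, - 4.15, - 1]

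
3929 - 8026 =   -  4097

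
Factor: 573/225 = 3^( - 1) * 5^( - 2 )*191^1 = 191/75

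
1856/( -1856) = -1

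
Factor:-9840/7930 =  - 984/793 = -2^3 * 3^1 * 13^ ( - 1 ) *41^1*61^( - 1 ) 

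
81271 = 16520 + 64751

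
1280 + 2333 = 3613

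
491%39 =23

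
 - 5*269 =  - 1345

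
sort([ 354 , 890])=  [354,890] 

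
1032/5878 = 516/2939  =  0.18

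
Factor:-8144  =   - 2^4*509^1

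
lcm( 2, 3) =6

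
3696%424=304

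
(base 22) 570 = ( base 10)2574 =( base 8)5016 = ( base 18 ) 7h0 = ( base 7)10335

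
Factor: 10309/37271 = 13/47= 13^1*47^ (-1 )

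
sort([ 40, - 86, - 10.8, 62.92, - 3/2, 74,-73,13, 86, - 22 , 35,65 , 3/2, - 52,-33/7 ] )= [ - 86 , - 73, - 52 , - 22, - 10.8 ,  -  33/7, - 3/2 , 3/2,13, 35,40,62.92, 65 , 74 , 86]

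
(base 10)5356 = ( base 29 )6ak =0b1010011101100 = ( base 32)57C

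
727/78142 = 727/78142=0.01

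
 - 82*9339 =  - 765798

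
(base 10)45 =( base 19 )27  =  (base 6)113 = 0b101101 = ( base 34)1B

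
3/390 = 1/130= 0.01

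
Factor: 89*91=8099= 7^1 * 13^1  *89^1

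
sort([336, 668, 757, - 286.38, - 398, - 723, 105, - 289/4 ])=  [ - 723, - 398, - 286.38, - 289/4, 105, 336 , 668,757]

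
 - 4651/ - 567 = 4651/567 = 8.20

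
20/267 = 20/267=0.07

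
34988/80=437+7/20= 437.35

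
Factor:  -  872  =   - 2^3*109^1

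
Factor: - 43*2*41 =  - 2^1*41^1*43^1 = -3526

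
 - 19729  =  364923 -384652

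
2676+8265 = 10941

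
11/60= 11/60 = 0.18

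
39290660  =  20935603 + 18355057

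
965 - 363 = 602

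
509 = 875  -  366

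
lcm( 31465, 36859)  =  1290065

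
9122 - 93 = 9029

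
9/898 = 9/898=   0.01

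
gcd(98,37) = 1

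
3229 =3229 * 1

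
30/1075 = 6/215 = 0.03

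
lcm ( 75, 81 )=2025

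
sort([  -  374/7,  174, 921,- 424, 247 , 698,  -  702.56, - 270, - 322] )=[  -  702.56, - 424, - 322, - 270, - 374/7, 174,  247, 698,921 ] 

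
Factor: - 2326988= -2^2* 43^1 * 83^1*163^1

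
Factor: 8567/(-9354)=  - 2^( - 1 )*3^ (-1 ) * 13^1*659^1*1559^ (-1)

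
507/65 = 7 + 4/5=7.80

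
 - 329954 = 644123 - 974077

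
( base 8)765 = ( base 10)501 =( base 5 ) 4001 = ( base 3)200120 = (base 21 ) 12i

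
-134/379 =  - 134/379 = -0.35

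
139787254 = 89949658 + 49837596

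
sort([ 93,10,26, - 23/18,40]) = [ - 23/18,10, 26,40, 93 ]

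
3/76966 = 3/76966 = 0.00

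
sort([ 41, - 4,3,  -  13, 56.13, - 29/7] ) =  [ - 13,-29/7, - 4, 3 , 41,56.13 ] 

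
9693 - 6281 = 3412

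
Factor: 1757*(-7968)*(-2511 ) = 2^5*3^5*7^1*31^1*83^1 * 251^1 = 35153437536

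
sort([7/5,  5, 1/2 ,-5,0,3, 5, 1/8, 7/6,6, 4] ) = [ - 5,0,1/8,1/2,7/6, 7/5,3,4,5,5,6]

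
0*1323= 0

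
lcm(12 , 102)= 204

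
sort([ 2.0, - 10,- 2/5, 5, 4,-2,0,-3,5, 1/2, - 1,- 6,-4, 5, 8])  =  [ - 10, - 6,-4, - 3, - 2,-1,-2/5, 0, 1/2, 2.0, 4,5, 5, 5, 8 ] 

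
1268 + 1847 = 3115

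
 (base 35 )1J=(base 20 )2e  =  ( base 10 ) 54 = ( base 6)130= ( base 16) 36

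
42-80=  - 38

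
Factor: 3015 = 3^2 * 5^1*67^1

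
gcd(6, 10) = 2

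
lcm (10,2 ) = 10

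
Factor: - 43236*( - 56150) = 2427701400 = 2^3*3^2*5^2 * 1123^1 * 1201^1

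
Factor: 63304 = 2^3*41^1*193^1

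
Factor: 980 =2^2 * 5^1*7^2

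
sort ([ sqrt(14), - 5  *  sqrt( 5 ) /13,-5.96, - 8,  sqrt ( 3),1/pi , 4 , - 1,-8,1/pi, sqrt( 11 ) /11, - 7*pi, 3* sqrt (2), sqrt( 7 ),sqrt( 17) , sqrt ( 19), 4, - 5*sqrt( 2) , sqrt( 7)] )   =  [ - 7*pi, - 8, - 8, - 5*sqrt (2),-5.96, - 1, - 5 * sqrt( 5)/13, sqrt( 11) /11,1/pi, 1/pi , sqrt( 3 ),  sqrt( 7),sqrt( 7 ),sqrt( 14),4, 4,sqrt( 17),  3*sqrt( 2), sqrt(19) ] 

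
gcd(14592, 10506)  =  6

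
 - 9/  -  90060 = 3/30020  =  0.00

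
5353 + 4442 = 9795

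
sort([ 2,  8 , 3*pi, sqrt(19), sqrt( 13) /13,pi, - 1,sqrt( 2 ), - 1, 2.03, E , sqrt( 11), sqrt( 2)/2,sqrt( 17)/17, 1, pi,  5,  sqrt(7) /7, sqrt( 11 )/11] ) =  [ -1, - 1,sqrt(17)/17, sqrt(13) /13, sqrt(11 )/11,sqrt( 7) /7, sqrt(2) /2, 1, sqrt (2),2, 2.03,E, pi,pi, sqrt( 11),sqrt(19),5, 8,  3*pi] 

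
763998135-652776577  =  111221558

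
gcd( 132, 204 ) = 12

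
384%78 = 72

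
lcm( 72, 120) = 360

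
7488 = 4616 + 2872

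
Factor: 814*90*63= 4615380 =2^2*3^4  *  5^1*7^1 * 11^1*37^1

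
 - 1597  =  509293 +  - 510890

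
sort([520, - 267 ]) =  [ - 267,520]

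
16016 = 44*364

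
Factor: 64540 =2^2 *5^1*7^1*461^1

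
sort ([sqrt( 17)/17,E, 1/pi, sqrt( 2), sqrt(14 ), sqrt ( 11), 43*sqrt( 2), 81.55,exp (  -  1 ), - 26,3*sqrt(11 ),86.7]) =[ - 26, sqrt ( 17 ) /17, 1/pi, exp ( - 1),sqrt ( 2 ), E, sqrt(11), sqrt(14), 3*sqrt ( 11), 43*sqrt( 2 ), 81.55, 86.7]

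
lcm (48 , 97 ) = 4656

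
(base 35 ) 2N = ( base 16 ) 5D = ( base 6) 233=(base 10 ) 93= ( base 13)72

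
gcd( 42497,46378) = 1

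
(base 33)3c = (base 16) 6F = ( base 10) 111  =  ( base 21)56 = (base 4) 1233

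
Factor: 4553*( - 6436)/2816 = -2^(-6) * 11^( - 1)*29^1*157^1*1609^1=- 7325777/704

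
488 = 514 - 26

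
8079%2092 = 1803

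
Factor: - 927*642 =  - 595134 = -2^1*3^3*103^1 * 107^1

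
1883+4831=6714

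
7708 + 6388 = 14096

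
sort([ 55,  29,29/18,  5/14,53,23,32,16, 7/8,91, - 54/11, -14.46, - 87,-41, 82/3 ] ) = [ - 87 ,-41,  -  14.46,-54/11,5/14,7/8,29/18, 16,  23,82/3,  29, 32, 53 , 55,91] 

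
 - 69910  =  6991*( - 10)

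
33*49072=1619376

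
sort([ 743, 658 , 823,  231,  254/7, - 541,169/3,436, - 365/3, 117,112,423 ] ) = [  -  541, - 365/3,254/7,  169/3,112,117,231,423,436,658, 743, 823 ]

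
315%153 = 9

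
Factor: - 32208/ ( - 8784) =3^( - 1)*11^1=11/3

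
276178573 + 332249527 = 608428100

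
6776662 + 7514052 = 14290714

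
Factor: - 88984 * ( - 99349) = 2^3*7^2*227^1*99349^1 = 8840471416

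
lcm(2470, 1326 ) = 125970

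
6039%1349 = 643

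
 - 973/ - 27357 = 973/27357=0.04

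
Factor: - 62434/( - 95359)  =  2^1*11^( - 1 ) * 19^1 *31^1* 53^1*8669^( - 1)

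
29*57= 1653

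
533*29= 15457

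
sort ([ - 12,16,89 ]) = [ - 12, 16 , 89]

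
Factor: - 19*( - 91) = 7^1*13^1*19^1 =1729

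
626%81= 59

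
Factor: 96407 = 17^1*53^1*107^1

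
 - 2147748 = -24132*89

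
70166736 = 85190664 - 15023928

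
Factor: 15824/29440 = 43/80 = 2^ ( - 4) * 5^(- 1)*43^1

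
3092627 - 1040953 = 2051674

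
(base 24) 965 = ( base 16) 14d5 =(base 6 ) 40405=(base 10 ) 5333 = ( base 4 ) 1103111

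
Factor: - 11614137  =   - 3^1 * 191^1*20269^1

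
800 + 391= 1191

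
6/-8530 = -1 + 4262/4265 = - 0.00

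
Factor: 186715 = 5^1 * 107^1 * 349^1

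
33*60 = 1980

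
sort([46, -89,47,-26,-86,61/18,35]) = [ - 89,-86,  -  26, 61/18,35,46,47]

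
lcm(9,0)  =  0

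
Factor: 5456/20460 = 4/15 = 2^2*3^( - 1 )*5^( - 1) 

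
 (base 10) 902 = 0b1110000110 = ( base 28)146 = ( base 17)321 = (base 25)1b2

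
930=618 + 312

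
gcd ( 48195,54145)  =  595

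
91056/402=226 +34/67  =  226.51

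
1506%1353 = 153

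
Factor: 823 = 823^1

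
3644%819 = 368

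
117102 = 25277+91825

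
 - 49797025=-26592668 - 23204357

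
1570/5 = 314 = 314.00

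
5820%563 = 190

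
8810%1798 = 1618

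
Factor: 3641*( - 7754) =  - 2^1*11^1*331^1*3877^1=-28232314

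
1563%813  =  750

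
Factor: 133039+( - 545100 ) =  -412061 = - 13^1*29^1*1093^1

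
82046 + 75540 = 157586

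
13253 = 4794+8459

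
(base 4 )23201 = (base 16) 2E1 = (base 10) 737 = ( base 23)191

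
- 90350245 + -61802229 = -152152474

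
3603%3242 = 361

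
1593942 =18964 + 1574978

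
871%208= 39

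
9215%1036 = 927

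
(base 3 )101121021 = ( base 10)7729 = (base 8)17061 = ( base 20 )j69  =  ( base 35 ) 6at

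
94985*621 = 58985685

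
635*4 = 2540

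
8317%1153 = 246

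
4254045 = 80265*53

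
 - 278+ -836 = - 1114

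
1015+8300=9315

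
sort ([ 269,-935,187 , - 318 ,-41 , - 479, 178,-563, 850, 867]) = [-935,  -  563, - 479 ,  -  318,- 41,178, 187,269,850,  867]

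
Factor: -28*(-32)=896 = 2^7*7^1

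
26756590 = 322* 83095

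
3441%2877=564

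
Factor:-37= - 37^1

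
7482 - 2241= 5241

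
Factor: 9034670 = 2^1*5^1*59^1*15313^1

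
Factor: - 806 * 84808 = - 68355248= - 2^4 * 13^1 * 31^1 * 10601^1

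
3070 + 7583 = 10653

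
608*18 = 10944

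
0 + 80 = 80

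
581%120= 101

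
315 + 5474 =5789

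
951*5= 4755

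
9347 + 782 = 10129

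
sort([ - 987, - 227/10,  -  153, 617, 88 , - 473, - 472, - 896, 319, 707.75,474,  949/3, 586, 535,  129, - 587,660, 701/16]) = [ - 987, - 896 , - 587, - 473, - 472, - 153, - 227/10, 701/16,88,  129,949/3,319, 474, 535, 586 , 617,660,707.75 ]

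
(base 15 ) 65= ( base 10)95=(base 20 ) 4f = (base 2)1011111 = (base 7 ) 164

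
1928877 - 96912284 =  - 94983407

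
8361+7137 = 15498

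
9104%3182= 2740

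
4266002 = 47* 90766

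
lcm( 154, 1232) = 1232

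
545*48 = 26160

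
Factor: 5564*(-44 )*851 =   -  2^4*11^1*13^1*23^1*37^1*107^1  =  - 208338416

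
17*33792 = 574464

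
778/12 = 64 + 5/6  =  64.83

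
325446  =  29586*11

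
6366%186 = 42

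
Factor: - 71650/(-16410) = 7165/1641 = 3^( - 1)*5^1* 547^( - 1)*1433^1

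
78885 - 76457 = 2428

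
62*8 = 496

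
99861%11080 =141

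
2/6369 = 2/6369= 0.00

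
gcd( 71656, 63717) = 1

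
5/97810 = 1/19562 = 0.00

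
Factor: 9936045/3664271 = 3^2 *5^1* 7^1 * 13^(  -  1)* 31543^1*281867^( - 1)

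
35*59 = 2065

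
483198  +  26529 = 509727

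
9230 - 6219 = 3011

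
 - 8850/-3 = 2950/1 = 2950.00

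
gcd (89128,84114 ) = 2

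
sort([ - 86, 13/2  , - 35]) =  [ - 86, - 35,13/2 ]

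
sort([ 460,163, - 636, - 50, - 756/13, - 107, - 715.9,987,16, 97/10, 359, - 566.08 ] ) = [ - 715.9,- 636, - 566.08, - 107, - 756/13, - 50,97/10,16, 163,359,460, 987 ] 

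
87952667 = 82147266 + 5805401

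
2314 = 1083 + 1231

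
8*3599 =28792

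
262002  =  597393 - 335391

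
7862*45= 353790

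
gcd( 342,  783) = 9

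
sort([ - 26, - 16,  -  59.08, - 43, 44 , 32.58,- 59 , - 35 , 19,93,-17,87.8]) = [ - 59.08 , - 59 , - 43, - 35,-26, - 17, - 16 , 19,32.58, 44, 87.8,93 ] 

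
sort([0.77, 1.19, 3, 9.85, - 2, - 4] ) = [ - 4, -2 , 0.77, 1.19 , 3,9.85 ] 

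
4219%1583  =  1053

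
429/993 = 143/331= 0.43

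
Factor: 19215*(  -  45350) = -2^1*3^2 * 5^3*7^1*61^1 * 907^1 = - 871400250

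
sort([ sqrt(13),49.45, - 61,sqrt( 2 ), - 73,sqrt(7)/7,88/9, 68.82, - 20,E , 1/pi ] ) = [ - 73, - 61, - 20, 1/pi,sqrt( 7 ) /7,sqrt( 2 ) , E,sqrt(13),88/9,49.45,  68.82]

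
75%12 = 3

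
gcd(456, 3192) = 456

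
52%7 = 3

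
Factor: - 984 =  - 2^3*3^1*41^1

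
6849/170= 40 + 49/170 = 40.29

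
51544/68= 758 = 758.00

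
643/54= 643/54 = 11.91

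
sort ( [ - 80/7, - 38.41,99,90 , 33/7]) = [ - 38.41, - 80/7,33/7, 90 , 99] 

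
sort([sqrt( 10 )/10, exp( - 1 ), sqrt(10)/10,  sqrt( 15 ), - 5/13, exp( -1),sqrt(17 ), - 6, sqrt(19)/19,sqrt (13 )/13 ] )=[- 6,-5/13,  sqrt( 19) /19,  sqrt(13)/13,sqrt( 10 ) /10, sqrt( 10) /10, exp( - 1 ), exp( - 1 ),sqrt( 15 ),sqrt( 17 ) ] 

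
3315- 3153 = 162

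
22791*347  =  7908477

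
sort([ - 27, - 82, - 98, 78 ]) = [-98,  -  82, - 27,78]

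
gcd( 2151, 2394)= 9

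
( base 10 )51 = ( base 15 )36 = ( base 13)3C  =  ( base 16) 33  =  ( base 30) 1L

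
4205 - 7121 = - 2916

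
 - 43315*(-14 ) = 606410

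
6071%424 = 135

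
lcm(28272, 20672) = 1922496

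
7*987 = 6909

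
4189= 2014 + 2175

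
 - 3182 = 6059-9241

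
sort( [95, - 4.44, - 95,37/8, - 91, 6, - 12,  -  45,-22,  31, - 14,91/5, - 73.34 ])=[- 95,-91, - 73.34,-45, - 22, -14, - 12,-4.44,37/8,6,91/5,31,  95]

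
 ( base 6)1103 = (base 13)168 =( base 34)7H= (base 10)255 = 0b11111111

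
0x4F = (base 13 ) 61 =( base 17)4B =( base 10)79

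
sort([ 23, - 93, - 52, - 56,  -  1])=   [ - 93,-56, - 52, - 1,23 ] 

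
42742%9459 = 4906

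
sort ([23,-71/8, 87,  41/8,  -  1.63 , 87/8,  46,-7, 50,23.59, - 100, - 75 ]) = [  -  100, - 75, - 71/8, - 7,-1.63  ,  41/8,87/8, 23,  23.59, 46, 50 , 87] 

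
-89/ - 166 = 89/166 = 0.54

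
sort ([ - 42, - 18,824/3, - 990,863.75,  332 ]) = [ - 990, - 42, - 18,824/3,332, 863.75 ] 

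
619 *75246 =46577274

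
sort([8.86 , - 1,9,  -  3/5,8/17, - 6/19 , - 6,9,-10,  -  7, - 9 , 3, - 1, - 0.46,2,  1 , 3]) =[ - 10,- 9, - 7,-6, -1, - 1,  -  3/5, - 0.46,-6/19,  8/17, 1,  2, 3 , 3 , 8.86,9, 9]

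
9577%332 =281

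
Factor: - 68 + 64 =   -  4 = - 2^2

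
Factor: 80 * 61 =4880 = 2^4 * 5^1*61^1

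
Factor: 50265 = 3^2*5^1 * 1117^1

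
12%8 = 4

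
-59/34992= - 1 + 34933/34992 = - 0.00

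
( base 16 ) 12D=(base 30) a1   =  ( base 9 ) 364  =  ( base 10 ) 301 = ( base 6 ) 1221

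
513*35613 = 18269469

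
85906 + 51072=136978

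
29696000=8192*3625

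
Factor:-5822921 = -13^1*401^1*1117^1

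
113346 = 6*18891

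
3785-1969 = 1816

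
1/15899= 1/15899 = 0.00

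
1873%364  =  53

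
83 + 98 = 181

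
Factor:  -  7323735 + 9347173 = 2023438 = 2^1*1011719^1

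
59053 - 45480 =13573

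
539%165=44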